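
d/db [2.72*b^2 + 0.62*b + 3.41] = 5.44*b + 0.62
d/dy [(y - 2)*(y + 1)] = 2*y - 1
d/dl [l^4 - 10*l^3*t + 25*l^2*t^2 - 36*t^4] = 2*l*(2*l^2 - 15*l*t + 25*t^2)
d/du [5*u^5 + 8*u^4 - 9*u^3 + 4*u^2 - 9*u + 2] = 25*u^4 + 32*u^3 - 27*u^2 + 8*u - 9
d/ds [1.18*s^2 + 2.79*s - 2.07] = 2.36*s + 2.79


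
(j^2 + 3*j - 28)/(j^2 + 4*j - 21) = (j - 4)/(j - 3)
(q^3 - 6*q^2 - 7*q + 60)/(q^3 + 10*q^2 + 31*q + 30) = (q^2 - 9*q + 20)/(q^2 + 7*q + 10)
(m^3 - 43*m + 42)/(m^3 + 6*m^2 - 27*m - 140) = (m^2 - 7*m + 6)/(m^2 - m - 20)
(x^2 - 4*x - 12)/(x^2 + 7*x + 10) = (x - 6)/(x + 5)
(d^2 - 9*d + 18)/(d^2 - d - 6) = (d - 6)/(d + 2)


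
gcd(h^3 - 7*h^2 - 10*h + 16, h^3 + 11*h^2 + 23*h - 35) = h - 1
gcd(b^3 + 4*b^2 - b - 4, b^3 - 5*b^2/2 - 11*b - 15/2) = b + 1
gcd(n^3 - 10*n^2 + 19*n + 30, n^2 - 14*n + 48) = n - 6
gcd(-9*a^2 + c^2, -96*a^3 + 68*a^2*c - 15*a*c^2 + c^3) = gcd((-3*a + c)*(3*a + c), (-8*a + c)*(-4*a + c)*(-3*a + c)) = 3*a - c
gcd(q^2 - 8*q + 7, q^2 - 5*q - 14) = q - 7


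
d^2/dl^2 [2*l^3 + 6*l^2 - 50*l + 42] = 12*l + 12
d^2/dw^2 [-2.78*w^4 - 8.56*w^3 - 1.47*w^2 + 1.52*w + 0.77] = -33.36*w^2 - 51.36*w - 2.94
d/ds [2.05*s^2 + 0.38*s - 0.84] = 4.1*s + 0.38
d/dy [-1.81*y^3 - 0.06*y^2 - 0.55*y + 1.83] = -5.43*y^2 - 0.12*y - 0.55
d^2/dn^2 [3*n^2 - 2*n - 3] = 6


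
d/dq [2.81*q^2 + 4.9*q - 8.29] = 5.62*q + 4.9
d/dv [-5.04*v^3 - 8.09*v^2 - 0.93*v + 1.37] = -15.12*v^2 - 16.18*v - 0.93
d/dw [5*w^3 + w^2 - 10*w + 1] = 15*w^2 + 2*w - 10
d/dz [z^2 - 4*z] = 2*z - 4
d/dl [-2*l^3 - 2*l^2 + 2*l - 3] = -6*l^2 - 4*l + 2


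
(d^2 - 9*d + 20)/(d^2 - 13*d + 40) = (d - 4)/(d - 8)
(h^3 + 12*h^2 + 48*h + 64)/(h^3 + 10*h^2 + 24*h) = (h^2 + 8*h + 16)/(h*(h + 6))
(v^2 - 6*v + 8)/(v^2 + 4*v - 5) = (v^2 - 6*v + 8)/(v^2 + 4*v - 5)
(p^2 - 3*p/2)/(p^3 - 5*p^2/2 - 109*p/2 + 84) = p/(p^2 - p - 56)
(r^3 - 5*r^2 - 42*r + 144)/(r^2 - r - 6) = (r^2 - 2*r - 48)/(r + 2)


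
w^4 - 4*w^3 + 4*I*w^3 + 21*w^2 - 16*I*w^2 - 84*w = w*(w - 4)*(w - 3*I)*(w + 7*I)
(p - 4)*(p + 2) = p^2 - 2*p - 8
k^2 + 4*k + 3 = (k + 1)*(k + 3)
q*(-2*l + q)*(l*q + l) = -2*l^2*q^2 - 2*l^2*q + l*q^3 + l*q^2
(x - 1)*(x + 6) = x^2 + 5*x - 6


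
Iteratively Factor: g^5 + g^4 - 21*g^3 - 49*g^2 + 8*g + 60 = (g - 1)*(g^4 + 2*g^3 - 19*g^2 - 68*g - 60) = (g - 1)*(g + 3)*(g^3 - g^2 - 16*g - 20) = (g - 1)*(g + 2)*(g + 3)*(g^2 - 3*g - 10) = (g - 5)*(g - 1)*(g + 2)*(g + 3)*(g + 2)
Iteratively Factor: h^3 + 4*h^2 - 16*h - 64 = (h + 4)*(h^2 - 16) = (h - 4)*(h + 4)*(h + 4)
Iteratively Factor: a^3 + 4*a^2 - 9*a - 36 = (a + 3)*(a^2 + a - 12) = (a - 3)*(a + 3)*(a + 4)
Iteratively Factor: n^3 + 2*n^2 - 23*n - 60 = (n + 3)*(n^2 - n - 20) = (n - 5)*(n + 3)*(n + 4)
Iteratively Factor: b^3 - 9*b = (b - 3)*(b^2 + 3*b) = (b - 3)*(b + 3)*(b)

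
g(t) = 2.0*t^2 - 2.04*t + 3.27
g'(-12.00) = -50.04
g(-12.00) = 315.75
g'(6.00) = 21.96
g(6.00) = 63.03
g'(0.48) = -0.12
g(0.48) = 2.75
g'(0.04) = -1.88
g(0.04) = 3.19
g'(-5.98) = -25.96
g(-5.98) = 86.99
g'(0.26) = -1.00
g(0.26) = 2.87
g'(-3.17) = -14.72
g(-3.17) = 29.83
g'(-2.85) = -13.44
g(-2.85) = 25.33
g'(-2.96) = -13.88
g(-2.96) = 26.83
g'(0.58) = 0.28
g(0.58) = 2.76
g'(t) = 4.0*t - 2.04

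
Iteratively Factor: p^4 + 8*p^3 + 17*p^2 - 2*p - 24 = (p + 3)*(p^3 + 5*p^2 + 2*p - 8) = (p + 3)*(p + 4)*(p^2 + p - 2) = (p - 1)*(p + 3)*(p + 4)*(p + 2)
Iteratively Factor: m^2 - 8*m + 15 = (m - 5)*(m - 3)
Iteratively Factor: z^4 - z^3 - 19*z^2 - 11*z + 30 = (z + 3)*(z^3 - 4*z^2 - 7*z + 10) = (z - 1)*(z + 3)*(z^2 - 3*z - 10) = (z - 1)*(z + 2)*(z + 3)*(z - 5)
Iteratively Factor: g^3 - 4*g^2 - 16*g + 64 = (g - 4)*(g^2 - 16) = (g - 4)*(g + 4)*(g - 4)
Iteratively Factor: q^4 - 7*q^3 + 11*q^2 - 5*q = (q - 5)*(q^3 - 2*q^2 + q) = (q - 5)*(q - 1)*(q^2 - q) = q*(q - 5)*(q - 1)*(q - 1)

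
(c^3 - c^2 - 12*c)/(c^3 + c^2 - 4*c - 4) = c*(c^2 - c - 12)/(c^3 + c^2 - 4*c - 4)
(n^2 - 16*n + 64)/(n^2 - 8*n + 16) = (n^2 - 16*n + 64)/(n^2 - 8*n + 16)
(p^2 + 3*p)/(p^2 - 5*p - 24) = p/(p - 8)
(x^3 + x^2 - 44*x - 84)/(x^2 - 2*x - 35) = (x^2 + 8*x + 12)/(x + 5)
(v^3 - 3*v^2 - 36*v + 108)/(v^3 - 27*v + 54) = (v - 6)/(v - 3)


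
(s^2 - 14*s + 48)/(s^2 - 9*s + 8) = (s - 6)/(s - 1)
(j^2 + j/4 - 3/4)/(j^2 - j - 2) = (j - 3/4)/(j - 2)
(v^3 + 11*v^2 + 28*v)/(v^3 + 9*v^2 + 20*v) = (v + 7)/(v + 5)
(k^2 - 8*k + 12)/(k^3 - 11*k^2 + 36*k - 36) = 1/(k - 3)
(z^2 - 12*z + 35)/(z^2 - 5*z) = (z - 7)/z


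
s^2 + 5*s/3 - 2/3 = (s - 1/3)*(s + 2)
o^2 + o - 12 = (o - 3)*(o + 4)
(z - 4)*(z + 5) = z^2 + z - 20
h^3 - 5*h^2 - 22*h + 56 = (h - 7)*(h - 2)*(h + 4)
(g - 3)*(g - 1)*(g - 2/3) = g^3 - 14*g^2/3 + 17*g/3 - 2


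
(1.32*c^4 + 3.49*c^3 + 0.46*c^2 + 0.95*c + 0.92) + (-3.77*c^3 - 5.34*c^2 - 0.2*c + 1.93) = 1.32*c^4 - 0.28*c^3 - 4.88*c^2 + 0.75*c + 2.85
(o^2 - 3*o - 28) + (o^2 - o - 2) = 2*o^2 - 4*o - 30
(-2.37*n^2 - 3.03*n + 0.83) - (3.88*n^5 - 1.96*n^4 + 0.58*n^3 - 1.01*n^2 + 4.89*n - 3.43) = -3.88*n^5 + 1.96*n^4 - 0.58*n^3 - 1.36*n^2 - 7.92*n + 4.26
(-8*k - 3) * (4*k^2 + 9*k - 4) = -32*k^3 - 84*k^2 + 5*k + 12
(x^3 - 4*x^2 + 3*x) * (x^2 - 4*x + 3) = x^5 - 8*x^4 + 22*x^3 - 24*x^2 + 9*x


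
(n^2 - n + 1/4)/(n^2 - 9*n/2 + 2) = (n - 1/2)/(n - 4)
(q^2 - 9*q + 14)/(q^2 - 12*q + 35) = (q - 2)/(q - 5)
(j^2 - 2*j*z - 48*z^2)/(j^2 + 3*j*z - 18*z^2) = (-j + 8*z)/(-j + 3*z)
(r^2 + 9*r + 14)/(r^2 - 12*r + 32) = (r^2 + 9*r + 14)/(r^2 - 12*r + 32)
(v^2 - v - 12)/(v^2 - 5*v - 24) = (v - 4)/(v - 8)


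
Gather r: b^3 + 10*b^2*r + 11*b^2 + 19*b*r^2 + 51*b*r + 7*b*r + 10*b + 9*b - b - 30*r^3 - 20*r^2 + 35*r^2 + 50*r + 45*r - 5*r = b^3 + 11*b^2 + 18*b - 30*r^3 + r^2*(19*b + 15) + r*(10*b^2 + 58*b + 90)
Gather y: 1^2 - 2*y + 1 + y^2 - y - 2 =y^2 - 3*y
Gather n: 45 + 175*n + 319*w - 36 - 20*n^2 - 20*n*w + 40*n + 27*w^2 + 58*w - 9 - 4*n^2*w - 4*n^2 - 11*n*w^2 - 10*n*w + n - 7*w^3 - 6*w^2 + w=n^2*(-4*w - 24) + n*(-11*w^2 - 30*w + 216) - 7*w^3 + 21*w^2 + 378*w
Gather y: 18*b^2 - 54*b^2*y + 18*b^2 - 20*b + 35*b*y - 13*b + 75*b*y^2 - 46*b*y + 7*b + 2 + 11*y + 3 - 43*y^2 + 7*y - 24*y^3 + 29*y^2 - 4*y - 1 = 36*b^2 - 26*b - 24*y^3 + y^2*(75*b - 14) + y*(-54*b^2 - 11*b + 14) + 4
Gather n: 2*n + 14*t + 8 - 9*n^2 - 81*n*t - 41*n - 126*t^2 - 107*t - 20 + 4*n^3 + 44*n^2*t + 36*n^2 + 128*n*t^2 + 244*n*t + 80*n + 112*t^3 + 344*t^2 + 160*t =4*n^3 + n^2*(44*t + 27) + n*(128*t^2 + 163*t + 41) + 112*t^3 + 218*t^2 + 67*t - 12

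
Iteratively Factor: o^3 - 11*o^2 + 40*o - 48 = (o - 4)*(o^2 - 7*o + 12) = (o - 4)^2*(o - 3)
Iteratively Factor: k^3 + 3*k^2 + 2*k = (k + 1)*(k^2 + 2*k) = (k + 1)*(k + 2)*(k)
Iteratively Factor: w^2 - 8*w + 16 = (w - 4)*(w - 4)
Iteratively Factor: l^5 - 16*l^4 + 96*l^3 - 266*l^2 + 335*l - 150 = (l - 2)*(l^4 - 14*l^3 + 68*l^2 - 130*l + 75) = (l - 5)*(l - 2)*(l^3 - 9*l^2 + 23*l - 15) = (l - 5)*(l - 2)*(l - 1)*(l^2 - 8*l + 15) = (l - 5)*(l - 3)*(l - 2)*(l - 1)*(l - 5)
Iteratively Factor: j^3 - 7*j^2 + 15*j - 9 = (j - 3)*(j^2 - 4*j + 3) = (j - 3)^2*(j - 1)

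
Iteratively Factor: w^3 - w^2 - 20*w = (w)*(w^2 - w - 20) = w*(w - 5)*(w + 4)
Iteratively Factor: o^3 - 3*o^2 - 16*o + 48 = (o - 3)*(o^2 - 16) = (o - 3)*(o + 4)*(o - 4)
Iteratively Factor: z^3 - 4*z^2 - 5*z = (z - 5)*(z^2 + z) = (z - 5)*(z + 1)*(z)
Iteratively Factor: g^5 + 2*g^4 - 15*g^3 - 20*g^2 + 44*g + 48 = (g + 1)*(g^4 + g^3 - 16*g^2 - 4*g + 48) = (g + 1)*(g + 2)*(g^3 - g^2 - 14*g + 24) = (g - 2)*(g + 1)*(g + 2)*(g^2 + g - 12) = (g - 3)*(g - 2)*(g + 1)*(g + 2)*(g + 4)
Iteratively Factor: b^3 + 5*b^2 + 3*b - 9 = (b - 1)*(b^2 + 6*b + 9) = (b - 1)*(b + 3)*(b + 3)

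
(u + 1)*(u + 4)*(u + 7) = u^3 + 12*u^2 + 39*u + 28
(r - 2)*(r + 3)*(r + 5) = r^3 + 6*r^2 - r - 30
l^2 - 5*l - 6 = (l - 6)*(l + 1)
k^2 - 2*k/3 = k*(k - 2/3)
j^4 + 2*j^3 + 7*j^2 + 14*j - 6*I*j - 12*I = (j + 2)*(j - 2*I)*(j - I)*(j + 3*I)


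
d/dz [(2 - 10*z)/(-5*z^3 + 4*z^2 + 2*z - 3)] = 2*(-50*z^3 + 35*z^2 - 8*z + 13)/(25*z^6 - 40*z^5 - 4*z^4 + 46*z^3 - 20*z^2 - 12*z + 9)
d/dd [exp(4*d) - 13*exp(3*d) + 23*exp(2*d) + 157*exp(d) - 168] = (4*exp(3*d) - 39*exp(2*d) + 46*exp(d) + 157)*exp(d)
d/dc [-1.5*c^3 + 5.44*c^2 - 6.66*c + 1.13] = -4.5*c^2 + 10.88*c - 6.66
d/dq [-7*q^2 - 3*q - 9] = -14*q - 3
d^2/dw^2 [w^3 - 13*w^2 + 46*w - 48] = 6*w - 26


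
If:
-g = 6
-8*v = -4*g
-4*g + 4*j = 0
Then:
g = -6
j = -6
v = -3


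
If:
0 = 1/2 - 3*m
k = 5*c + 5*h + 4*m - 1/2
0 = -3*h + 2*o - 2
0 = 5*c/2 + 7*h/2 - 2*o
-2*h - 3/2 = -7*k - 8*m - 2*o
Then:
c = 147/145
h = -31/29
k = -19/174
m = 1/6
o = -35/58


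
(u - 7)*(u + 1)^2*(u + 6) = u^4 + u^3 - 43*u^2 - 85*u - 42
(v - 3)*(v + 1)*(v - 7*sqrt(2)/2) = v^3 - 7*sqrt(2)*v^2/2 - 2*v^2 - 3*v + 7*sqrt(2)*v + 21*sqrt(2)/2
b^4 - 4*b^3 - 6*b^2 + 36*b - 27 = (b - 3)^2*(b - 1)*(b + 3)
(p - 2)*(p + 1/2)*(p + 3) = p^3 + 3*p^2/2 - 11*p/2 - 3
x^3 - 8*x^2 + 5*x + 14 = (x - 7)*(x - 2)*(x + 1)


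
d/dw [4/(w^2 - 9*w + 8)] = 4*(9 - 2*w)/(w^2 - 9*w + 8)^2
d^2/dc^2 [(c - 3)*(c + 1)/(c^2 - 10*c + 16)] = 2*(8*c^3 - 57*c^2 + 186*c - 316)/(c^6 - 30*c^5 + 348*c^4 - 1960*c^3 + 5568*c^2 - 7680*c + 4096)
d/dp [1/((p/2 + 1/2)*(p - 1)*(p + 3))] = 2*(-3*p^2 - 6*p + 1)/(p^6 + 6*p^5 + 7*p^4 - 12*p^3 - 17*p^2 + 6*p + 9)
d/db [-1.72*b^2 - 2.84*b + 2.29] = -3.44*b - 2.84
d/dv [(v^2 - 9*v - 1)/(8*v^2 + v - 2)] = (73*v^2 + 12*v + 19)/(64*v^4 + 16*v^3 - 31*v^2 - 4*v + 4)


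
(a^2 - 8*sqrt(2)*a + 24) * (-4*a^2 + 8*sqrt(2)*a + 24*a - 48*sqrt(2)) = -4*a^4 + 24*a^3 + 40*sqrt(2)*a^3 - 240*sqrt(2)*a^2 - 224*a^2 + 192*sqrt(2)*a + 1344*a - 1152*sqrt(2)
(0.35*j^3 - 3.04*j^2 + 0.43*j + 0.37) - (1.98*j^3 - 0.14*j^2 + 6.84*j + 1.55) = -1.63*j^3 - 2.9*j^2 - 6.41*j - 1.18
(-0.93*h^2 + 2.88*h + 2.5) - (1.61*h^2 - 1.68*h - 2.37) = -2.54*h^2 + 4.56*h + 4.87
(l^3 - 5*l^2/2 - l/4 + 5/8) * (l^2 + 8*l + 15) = l^5 + 11*l^4/2 - 21*l^3/4 - 311*l^2/8 + 5*l/4 + 75/8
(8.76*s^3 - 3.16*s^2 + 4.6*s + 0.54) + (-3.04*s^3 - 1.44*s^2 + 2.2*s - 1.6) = 5.72*s^3 - 4.6*s^2 + 6.8*s - 1.06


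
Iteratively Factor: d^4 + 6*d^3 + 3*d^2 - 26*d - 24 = (d + 4)*(d^3 + 2*d^2 - 5*d - 6) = (d - 2)*(d + 4)*(d^2 + 4*d + 3) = (d - 2)*(d + 3)*(d + 4)*(d + 1)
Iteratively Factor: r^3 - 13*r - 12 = (r - 4)*(r^2 + 4*r + 3) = (r - 4)*(r + 1)*(r + 3)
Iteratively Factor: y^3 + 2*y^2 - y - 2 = (y - 1)*(y^2 + 3*y + 2) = (y - 1)*(y + 1)*(y + 2)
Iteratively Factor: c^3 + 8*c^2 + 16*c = (c + 4)*(c^2 + 4*c) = c*(c + 4)*(c + 4)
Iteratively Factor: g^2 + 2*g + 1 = (g + 1)*(g + 1)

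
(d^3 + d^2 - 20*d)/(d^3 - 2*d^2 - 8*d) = (d + 5)/(d + 2)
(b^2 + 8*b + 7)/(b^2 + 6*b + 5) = (b + 7)/(b + 5)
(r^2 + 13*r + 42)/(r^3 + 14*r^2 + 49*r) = (r + 6)/(r*(r + 7))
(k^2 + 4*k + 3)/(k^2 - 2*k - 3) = (k + 3)/(k - 3)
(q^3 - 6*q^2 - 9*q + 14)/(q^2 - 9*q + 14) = (q^2 + q - 2)/(q - 2)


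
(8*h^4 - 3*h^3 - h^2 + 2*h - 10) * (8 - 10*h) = -80*h^5 + 94*h^4 - 14*h^3 - 28*h^2 + 116*h - 80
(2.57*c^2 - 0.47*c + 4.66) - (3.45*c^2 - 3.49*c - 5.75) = -0.88*c^2 + 3.02*c + 10.41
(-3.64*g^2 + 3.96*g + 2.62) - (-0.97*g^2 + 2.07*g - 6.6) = -2.67*g^2 + 1.89*g + 9.22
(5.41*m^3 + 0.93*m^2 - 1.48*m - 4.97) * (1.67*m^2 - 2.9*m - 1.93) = 9.0347*m^5 - 14.1359*m^4 - 15.6099*m^3 - 5.8028*m^2 + 17.2694*m + 9.5921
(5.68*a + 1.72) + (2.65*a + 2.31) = 8.33*a + 4.03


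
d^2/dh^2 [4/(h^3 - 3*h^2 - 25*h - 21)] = 8*(3*(1 - h)*(-h^3 + 3*h^2 + 25*h + 21) - (-3*h^2 + 6*h + 25)^2)/(-h^3 + 3*h^2 + 25*h + 21)^3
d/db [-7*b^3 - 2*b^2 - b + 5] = -21*b^2 - 4*b - 1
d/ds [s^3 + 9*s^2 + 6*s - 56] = 3*s^2 + 18*s + 6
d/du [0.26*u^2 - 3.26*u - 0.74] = 0.52*u - 3.26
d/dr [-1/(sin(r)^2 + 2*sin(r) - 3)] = 2*(sin(r) + 1)*cos(r)/(sin(r)^2 + 2*sin(r) - 3)^2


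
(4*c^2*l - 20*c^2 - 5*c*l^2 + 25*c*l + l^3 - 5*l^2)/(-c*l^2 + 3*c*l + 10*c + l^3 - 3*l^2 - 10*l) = (-4*c + l)/(l + 2)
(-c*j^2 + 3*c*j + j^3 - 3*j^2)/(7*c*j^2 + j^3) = (-c*j + 3*c + j^2 - 3*j)/(j*(7*c + j))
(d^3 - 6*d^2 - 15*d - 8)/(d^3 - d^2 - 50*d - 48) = (d + 1)/(d + 6)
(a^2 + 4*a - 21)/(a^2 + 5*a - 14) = (a - 3)/(a - 2)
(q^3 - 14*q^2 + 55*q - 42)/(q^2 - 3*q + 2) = (q^2 - 13*q + 42)/(q - 2)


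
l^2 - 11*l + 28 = (l - 7)*(l - 4)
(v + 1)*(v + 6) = v^2 + 7*v + 6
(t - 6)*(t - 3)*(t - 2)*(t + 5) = t^4 - 6*t^3 - 19*t^2 + 144*t - 180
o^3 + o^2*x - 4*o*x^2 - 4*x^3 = (o - 2*x)*(o + x)*(o + 2*x)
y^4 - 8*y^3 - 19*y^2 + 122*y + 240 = (y - 8)*(y - 5)*(y + 2)*(y + 3)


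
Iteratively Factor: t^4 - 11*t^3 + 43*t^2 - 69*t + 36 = (t - 3)*(t^3 - 8*t^2 + 19*t - 12) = (t - 3)^2*(t^2 - 5*t + 4) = (t - 3)^2*(t - 1)*(t - 4)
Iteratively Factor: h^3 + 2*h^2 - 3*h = (h)*(h^2 + 2*h - 3) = h*(h + 3)*(h - 1)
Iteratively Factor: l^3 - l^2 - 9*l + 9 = (l + 3)*(l^2 - 4*l + 3) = (l - 3)*(l + 3)*(l - 1)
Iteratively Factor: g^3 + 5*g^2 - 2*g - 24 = (g + 3)*(g^2 + 2*g - 8) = (g - 2)*(g + 3)*(g + 4)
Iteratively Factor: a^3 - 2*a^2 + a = (a)*(a^2 - 2*a + 1) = a*(a - 1)*(a - 1)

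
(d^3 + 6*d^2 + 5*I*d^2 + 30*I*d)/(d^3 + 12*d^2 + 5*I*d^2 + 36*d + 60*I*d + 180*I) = d/(d + 6)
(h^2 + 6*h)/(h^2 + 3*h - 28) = h*(h + 6)/(h^2 + 3*h - 28)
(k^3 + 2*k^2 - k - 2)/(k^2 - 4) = (k^2 - 1)/(k - 2)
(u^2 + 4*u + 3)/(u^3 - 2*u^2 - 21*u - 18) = 1/(u - 6)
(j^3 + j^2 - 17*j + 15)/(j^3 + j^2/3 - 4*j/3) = 3*(j^2 + 2*j - 15)/(j*(3*j + 4))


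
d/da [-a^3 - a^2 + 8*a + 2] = -3*a^2 - 2*a + 8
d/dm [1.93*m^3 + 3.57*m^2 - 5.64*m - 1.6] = 5.79*m^2 + 7.14*m - 5.64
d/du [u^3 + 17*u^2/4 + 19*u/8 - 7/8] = 3*u^2 + 17*u/2 + 19/8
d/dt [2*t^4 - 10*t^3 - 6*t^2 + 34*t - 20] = 8*t^3 - 30*t^2 - 12*t + 34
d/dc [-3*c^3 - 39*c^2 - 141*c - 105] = -9*c^2 - 78*c - 141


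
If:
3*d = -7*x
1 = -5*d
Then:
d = -1/5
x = 3/35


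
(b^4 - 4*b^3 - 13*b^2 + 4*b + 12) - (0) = b^4 - 4*b^3 - 13*b^2 + 4*b + 12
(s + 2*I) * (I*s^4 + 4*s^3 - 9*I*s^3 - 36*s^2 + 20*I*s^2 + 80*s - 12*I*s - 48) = I*s^5 + 2*s^4 - 9*I*s^4 - 18*s^3 + 28*I*s^3 + 40*s^2 - 84*I*s^2 - 24*s + 160*I*s - 96*I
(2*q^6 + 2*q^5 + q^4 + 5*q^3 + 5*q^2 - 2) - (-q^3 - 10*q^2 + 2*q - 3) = 2*q^6 + 2*q^5 + q^4 + 6*q^3 + 15*q^2 - 2*q + 1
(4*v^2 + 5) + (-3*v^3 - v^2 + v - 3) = -3*v^3 + 3*v^2 + v + 2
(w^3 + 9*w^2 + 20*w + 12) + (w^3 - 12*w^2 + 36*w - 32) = 2*w^3 - 3*w^2 + 56*w - 20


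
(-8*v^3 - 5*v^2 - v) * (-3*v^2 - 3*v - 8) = 24*v^5 + 39*v^4 + 82*v^3 + 43*v^2 + 8*v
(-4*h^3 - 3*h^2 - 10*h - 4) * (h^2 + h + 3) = -4*h^5 - 7*h^4 - 25*h^3 - 23*h^2 - 34*h - 12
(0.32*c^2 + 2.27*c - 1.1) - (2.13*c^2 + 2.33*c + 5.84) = -1.81*c^2 - 0.0600000000000001*c - 6.94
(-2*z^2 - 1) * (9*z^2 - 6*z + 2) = -18*z^4 + 12*z^3 - 13*z^2 + 6*z - 2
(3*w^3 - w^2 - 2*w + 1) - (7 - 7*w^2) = 3*w^3 + 6*w^2 - 2*w - 6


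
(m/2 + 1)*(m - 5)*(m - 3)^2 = m^4/2 - 9*m^3/2 + 17*m^2/2 + 33*m/2 - 45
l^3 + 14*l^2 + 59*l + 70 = (l + 2)*(l + 5)*(l + 7)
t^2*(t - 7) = t^3 - 7*t^2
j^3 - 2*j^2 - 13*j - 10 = (j - 5)*(j + 1)*(j + 2)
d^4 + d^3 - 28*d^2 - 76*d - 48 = (d - 6)*(d + 1)*(d + 2)*(d + 4)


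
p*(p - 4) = p^2 - 4*p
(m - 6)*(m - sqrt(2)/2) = m^2 - 6*m - sqrt(2)*m/2 + 3*sqrt(2)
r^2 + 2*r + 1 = (r + 1)^2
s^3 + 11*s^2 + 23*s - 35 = (s - 1)*(s + 5)*(s + 7)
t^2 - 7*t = t*(t - 7)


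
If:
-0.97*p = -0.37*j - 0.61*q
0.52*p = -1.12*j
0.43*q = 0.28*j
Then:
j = 0.00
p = 0.00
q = 0.00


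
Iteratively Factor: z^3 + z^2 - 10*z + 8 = (z - 2)*(z^2 + 3*z - 4) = (z - 2)*(z + 4)*(z - 1)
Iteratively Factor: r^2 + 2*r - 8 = (r + 4)*(r - 2)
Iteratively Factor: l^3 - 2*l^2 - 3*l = (l - 3)*(l^2 + l) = l*(l - 3)*(l + 1)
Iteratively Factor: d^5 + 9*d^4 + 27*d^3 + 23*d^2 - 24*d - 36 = (d - 1)*(d^4 + 10*d^3 + 37*d^2 + 60*d + 36) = (d - 1)*(d + 2)*(d^3 + 8*d^2 + 21*d + 18) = (d - 1)*(d + 2)*(d + 3)*(d^2 + 5*d + 6) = (d - 1)*(d + 2)*(d + 3)^2*(d + 2)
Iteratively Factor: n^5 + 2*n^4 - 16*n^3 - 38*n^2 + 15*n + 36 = (n + 3)*(n^4 - n^3 - 13*n^2 + n + 12) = (n + 1)*(n + 3)*(n^3 - 2*n^2 - 11*n + 12) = (n - 1)*(n + 1)*(n + 3)*(n^2 - n - 12) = (n - 4)*(n - 1)*(n + 1)*(n + 3)*(n + 3)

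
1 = 1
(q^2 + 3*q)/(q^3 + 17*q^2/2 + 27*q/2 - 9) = 2*q/(2*q^2 + 11*q - 6)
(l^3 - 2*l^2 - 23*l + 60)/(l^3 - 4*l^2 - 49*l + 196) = (l^2 + 2*l - 15)/(l^2 - 49)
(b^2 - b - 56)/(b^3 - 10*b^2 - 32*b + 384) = (b + 7)/(b^2 - 2*b - 48)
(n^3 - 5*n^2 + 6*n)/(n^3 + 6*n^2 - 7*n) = (n^2 - 5*n + 6)/(n^2 + 6*n - 7)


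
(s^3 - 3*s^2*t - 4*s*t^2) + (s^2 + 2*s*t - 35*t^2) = s^3 - 3*s^2*t + s^2 - 4*s*t^2 + 2*s*t - 35*t^2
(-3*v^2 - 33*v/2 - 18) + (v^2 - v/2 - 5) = -2*v^2 - 17*v - 23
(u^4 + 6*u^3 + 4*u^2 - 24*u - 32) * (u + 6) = u^5 + 12*u^4 + 40*u^3 - 176*u - 192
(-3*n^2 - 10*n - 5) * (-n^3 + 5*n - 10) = 3*n^5 + 10*n^4 - 10*n^3 - 20*n^2 + 75*n + 50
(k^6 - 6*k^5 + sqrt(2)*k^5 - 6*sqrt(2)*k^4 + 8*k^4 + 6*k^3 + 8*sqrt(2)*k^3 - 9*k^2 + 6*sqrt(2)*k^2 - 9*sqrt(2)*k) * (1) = k^6 - 6*k^5 + sqrt(2)*k^5 - 6*sqrt(2)*k^4 + 8*k^4 + 6*k^3 + 8*sqrt(2)*k^3 - 9*k^2 + 6*sqrt(2)*k^2 - 9*sqrt(2)*k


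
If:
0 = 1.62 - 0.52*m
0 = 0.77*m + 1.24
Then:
No Solution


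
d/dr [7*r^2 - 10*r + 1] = 14*r - 10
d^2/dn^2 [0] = 0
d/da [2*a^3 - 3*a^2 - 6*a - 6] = 6*a^2 - 6*a - 6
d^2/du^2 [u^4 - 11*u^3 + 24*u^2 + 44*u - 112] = 12*u^2 - 66*u + 48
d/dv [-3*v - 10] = -3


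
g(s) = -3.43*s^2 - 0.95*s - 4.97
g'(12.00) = -83.27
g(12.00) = -510.29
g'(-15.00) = 101.95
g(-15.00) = -762.47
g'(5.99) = -42.04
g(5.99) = -133.73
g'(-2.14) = 13.73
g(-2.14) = -18.65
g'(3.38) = -24.14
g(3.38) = -47.37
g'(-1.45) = 9.00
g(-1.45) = -10.80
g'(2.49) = -18.03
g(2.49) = -28.60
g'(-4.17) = 27.66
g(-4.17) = -60.65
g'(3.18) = -22.76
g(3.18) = -42.68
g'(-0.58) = 3.03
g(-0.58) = -5.57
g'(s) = -6.86*s - 0.95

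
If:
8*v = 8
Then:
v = 1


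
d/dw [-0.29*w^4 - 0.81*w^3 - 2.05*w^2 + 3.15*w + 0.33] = -1.16*w^3 - 2.43*w^2 - 4.1*w + 3.15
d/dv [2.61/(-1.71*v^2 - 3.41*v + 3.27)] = (8.9262*v + 8.9001)/(1.71*v^2 + 3.41*v - 3.27)^2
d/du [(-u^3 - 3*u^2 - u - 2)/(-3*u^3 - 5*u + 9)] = (-9*u^4 + 4*u^3 - 30*u^2 - 54*u - 19)/(9*u^6 + 30*u^4 - 54*u^3 + 25*u^2 - 90*u + 81)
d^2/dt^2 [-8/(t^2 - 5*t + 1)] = 16*(t^2 - 5*t - (2*t - 5)^2 + 1)/(t^2 - 5*t + 1)^3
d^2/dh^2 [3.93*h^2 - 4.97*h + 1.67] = 7.86000000000000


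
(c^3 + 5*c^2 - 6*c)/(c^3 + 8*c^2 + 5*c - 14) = c*(c + 6)/(c^2 + 9*c + 14)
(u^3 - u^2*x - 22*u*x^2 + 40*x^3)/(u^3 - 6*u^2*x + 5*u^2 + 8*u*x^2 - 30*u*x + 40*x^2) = (u + 5*x)/(u + 5)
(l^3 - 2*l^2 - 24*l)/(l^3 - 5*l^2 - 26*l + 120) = l*(l + 4)/(l^2 + l - 20)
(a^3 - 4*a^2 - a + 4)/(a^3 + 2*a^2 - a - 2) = (a - 4)/(a + 2)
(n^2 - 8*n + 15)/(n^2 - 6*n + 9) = (n - 5)/(n - 3)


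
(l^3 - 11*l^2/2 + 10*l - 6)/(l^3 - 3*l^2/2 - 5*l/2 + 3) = (2*l^2 - 7*l + 6)/(2*l^2 + l - 3)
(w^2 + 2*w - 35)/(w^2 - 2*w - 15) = (w + 7)/(w + 3)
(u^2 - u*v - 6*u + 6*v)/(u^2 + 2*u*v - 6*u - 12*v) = (u - v)/(u + 2*v)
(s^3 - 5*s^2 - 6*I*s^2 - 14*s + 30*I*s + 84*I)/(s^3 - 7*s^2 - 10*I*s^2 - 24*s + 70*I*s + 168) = (s + 2)/(s - 4*I)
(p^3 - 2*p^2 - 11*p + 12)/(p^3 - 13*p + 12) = (p^2 - p - 12)/(p^2 + p - 12)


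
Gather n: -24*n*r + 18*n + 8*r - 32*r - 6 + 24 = n*(18 - 24*r) - 24*r + 18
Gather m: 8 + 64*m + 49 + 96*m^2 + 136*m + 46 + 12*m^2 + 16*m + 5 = 108*m^2 + 216*m + 108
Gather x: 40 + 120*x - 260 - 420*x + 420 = 200 - 300*x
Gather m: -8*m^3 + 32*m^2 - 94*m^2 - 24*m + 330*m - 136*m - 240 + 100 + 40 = -8*m^3 - 62*m^2 + 170*m - 100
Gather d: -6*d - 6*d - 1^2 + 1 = -12*d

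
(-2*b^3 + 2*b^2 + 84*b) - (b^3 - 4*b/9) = -3*b^3 + 2*b^2 + 760*b/9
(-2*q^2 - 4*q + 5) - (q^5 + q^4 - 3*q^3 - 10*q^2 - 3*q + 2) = -q^5 - q^4 + 3*q^3 + 8*q^2 - q + 3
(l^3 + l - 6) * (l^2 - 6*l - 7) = l^5 - 6*l^4 - 6*l^3 - 12*l^2 + 29*l + 42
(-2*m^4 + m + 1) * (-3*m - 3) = 6*m^5 + 6*m^4 - 3*m^2 - 6*m - 3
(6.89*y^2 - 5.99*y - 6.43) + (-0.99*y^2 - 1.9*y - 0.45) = 5.9*y^2 - 7.89*y - 6.88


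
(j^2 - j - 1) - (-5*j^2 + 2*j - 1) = 6*j^2 - 3*j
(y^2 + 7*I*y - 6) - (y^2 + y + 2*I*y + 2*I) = -y + 5*I*y - 6 - 2*I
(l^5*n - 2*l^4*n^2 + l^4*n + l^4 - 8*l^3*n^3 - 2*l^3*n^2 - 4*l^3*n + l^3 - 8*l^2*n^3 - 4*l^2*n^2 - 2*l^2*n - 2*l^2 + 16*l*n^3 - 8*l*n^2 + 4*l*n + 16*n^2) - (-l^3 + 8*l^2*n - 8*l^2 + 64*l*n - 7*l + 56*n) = l^5*n - 2*l^4*n^2 + l^4*n + l^4 - 8*l^3*n^3 - 2*l^3*n^2 - 4*l^3*n + 2*l^3 - 8*l^2*n^3 - 4*l^2*n^2 - 10*l^2*n + 6*l^2 + 16*l*n^3 - 8*l*n^2 - 60*l*n + 7*l + 16*n^2 - 56*n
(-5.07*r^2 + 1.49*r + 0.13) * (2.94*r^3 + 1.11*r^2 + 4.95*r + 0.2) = -14.9058*r^5 - 1.2471*r^4 - 23.0604*r^3 + 6.5058*r^2 + 0.9415*r + 0.026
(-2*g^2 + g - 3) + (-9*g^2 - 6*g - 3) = -11*g^2 - 5*g - 6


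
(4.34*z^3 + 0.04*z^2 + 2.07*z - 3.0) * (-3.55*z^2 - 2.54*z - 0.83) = -15.407*z^5 - 11.1656*z^4 - 11.0523*z^3 + 5.359*z^2 + 5.9019*z + 2.49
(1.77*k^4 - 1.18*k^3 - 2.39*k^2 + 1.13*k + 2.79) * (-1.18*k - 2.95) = -2.0886*k^5 - 3.8291*k^4 + 6.3012*k^3 + 5.7171*k^2 - 6.6257*k - 8.2305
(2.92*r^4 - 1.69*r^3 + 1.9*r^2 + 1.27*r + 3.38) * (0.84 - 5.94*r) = -17.3448*r^5 + 12.4914*r^4 - 12.7056*r^3 - 5.9478*r^2 - 19.0104*r + 2.8392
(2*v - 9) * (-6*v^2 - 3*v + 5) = -12*v^3 + 48*v^2 + 37*v - 45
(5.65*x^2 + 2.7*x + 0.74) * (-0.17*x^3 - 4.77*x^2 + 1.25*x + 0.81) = -0.9605*x^5 - 27.4095*x^4 - 5.9423*x^3 + 4.4217*x^2 + 3.112*x + 0.5994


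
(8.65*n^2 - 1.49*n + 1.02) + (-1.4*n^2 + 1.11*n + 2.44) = 7.25*n^2 - 0.38*n + 3.46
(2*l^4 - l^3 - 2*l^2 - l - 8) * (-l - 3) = -2*l^5 - 5*l^4 + 5*l^3 + 7*l^2 + 11*l + 24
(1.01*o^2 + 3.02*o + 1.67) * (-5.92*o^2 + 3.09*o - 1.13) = -5.9792*o^4 - 14.7575*o^3 - 1.6959*o^2 + 1.7477*o - 1.8871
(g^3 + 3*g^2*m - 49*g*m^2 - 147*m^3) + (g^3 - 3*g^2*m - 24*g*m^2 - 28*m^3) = 2*g^3 - 73*g*m^2 - 175*m^3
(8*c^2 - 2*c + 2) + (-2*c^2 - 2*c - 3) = 6*c^2 - 4*c - 1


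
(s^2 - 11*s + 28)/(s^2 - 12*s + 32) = (s - 7)/(s - 8)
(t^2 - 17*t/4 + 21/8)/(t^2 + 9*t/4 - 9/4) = (t - 7/2)/(t + 3)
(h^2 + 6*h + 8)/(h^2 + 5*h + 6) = (h + 4)/(h + 3)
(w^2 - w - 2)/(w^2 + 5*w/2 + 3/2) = 2*(w - 2)/(2*w + 3)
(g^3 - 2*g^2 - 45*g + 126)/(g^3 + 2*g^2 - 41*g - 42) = (g - 3)/(g + 1)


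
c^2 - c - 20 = (c - 5)*(c + 4)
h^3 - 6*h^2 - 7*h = h*(h - 7)*(h + 1)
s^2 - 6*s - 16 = (s - 8)*(s + 2)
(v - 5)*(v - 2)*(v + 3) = v^3 - 4*v^2 - 11*v + 30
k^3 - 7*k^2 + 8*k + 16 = (k - 4)^2*(k + 1)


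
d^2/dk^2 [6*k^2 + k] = 12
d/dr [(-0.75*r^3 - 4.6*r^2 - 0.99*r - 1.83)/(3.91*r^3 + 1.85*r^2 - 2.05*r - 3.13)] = (16.5985*r^4 + 10.8168*r^3 + 39.7699*r^2 + 35.567*r - 0.6528)/(15.2881*r^6 + 14.467*r^5 - 12.6085*r^4 - 32.0616*r^3 - 7.3785*r^2 + 12.833*r + 9.7969)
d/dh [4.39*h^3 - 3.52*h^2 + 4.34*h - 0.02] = 13.17*h^2 - 7.04*h + 4.34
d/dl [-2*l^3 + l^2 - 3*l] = -6*l^2 + 2*l - 3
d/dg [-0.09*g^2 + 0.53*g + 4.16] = 0.53 - 0.18*g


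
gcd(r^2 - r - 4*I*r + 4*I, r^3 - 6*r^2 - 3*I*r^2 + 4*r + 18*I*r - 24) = r - 4*I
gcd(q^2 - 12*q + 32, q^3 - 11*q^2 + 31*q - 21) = 1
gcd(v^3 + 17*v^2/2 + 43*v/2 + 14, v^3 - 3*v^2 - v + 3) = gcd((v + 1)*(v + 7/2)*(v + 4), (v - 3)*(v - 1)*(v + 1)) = v + 1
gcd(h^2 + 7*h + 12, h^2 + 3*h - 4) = h + 4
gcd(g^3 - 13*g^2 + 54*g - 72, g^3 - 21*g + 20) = g - 4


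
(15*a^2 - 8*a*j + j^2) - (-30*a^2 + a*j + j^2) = 45*a^2 - 9*a*j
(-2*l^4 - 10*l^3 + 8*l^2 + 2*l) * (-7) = 14*l^4 + 70*l^3 - 56*l^2 - 14*l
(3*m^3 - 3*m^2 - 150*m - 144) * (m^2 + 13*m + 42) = 3*m^5 + 36*m^4 - 63*m^3 - 2220*m^2 - 8172*m - 6048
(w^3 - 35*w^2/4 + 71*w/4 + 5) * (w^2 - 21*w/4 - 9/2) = w^5 - 14*w^4 + 947*w^3/16 - 781*w^2/16 - 849*w/8 - 45/2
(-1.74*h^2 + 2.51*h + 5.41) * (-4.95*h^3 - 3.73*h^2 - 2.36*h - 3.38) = 8.613*h^5 - 5.9343*h^4 - 32.0354*h^3 - 20.2217*h^2 - 21.2514*h - 18.2858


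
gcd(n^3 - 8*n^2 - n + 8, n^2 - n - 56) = n - 8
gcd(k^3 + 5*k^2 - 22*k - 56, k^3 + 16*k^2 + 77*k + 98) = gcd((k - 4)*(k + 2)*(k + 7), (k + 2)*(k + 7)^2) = k^2 + 9*k + 14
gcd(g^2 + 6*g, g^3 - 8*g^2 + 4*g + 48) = 1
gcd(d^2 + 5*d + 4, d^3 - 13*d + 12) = d + 4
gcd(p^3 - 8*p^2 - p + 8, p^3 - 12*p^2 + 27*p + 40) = p^2 - 7*p - 8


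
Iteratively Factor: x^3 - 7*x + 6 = (x - 2)*(x^2 + 2*x - 3) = (x - 2)*(x - 1)*(x + 3)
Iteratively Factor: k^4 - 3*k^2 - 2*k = (k + 1)*(k^3 - k^2 - 2*k) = k*(k + 1)*(k^2 - k - 2) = k*(k - 2)*(k + 1)*(k + 1)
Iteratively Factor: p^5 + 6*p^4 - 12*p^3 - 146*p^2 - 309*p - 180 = (p - 5)*(p^4 + 11*p^3 + 43*p^2 + 69*p + 36) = (p - 5)*(p + 1)*(p^3 + 10*p^2 + 33*p + 36) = (p - 5)*(p + 1)*(p + 3)*(p^2 + 7*p + 12) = (p - 5)*(p + 1)*(p + 3)^2*(p + 4)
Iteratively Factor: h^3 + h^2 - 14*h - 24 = (h + 2)*(h^2 - h - 12) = (h - 4)*(h + 2)*(h + 3)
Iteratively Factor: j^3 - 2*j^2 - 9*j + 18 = (j - 3)*(j^2 + j - 6) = (j - 3)*(j + 3)*(j - 2)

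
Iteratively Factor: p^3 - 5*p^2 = (p)*(p^2 - 5*p) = p^2*(p - 5)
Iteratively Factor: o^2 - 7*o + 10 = (o - 5)*(o - 2)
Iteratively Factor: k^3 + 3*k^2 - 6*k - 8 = (k + 1)*(k^2 + 2*k - 8) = (k - 2)*(k + 1)*(k + 4)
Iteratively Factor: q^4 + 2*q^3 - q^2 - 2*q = (q + 1)*(q^3 + q^2 - 2*q) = (q - 1)*(q + 1)*(q^2 + 2*q) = q*(q - 1)*(q + 1)*(q + 2)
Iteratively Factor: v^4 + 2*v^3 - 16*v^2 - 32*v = (v + 2)*(v^3 - 16*v) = (v - 4)*(v + 2)*(v^2 + 4*v) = (v - 4)*(v + 2)*(v + 4)*(v)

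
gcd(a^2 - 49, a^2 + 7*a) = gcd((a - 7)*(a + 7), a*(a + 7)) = a + 7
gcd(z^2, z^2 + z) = z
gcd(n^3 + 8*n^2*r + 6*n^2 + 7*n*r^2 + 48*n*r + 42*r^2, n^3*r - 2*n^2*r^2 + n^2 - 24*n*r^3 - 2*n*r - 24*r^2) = 1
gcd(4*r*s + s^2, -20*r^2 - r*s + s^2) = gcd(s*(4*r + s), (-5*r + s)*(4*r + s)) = 4*r + s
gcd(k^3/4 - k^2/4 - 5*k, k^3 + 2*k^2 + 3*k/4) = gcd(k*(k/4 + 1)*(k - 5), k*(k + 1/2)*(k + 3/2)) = k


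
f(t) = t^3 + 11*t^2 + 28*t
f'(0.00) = 28.00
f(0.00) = 0.00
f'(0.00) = 28.00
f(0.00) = 0.00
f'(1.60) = 70.88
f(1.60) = 77.06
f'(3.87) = 158.07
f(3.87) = 331.07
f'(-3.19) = -11.65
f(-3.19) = -9.84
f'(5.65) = 248.07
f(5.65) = 689.71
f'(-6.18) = 6.62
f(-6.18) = 11.05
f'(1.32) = 62.27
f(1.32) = 58.43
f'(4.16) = 171.44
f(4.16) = 378.83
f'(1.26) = 60.48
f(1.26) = 54.74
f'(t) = 3*t^2 + 22*t + 28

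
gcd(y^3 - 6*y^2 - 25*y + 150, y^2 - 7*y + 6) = y - 6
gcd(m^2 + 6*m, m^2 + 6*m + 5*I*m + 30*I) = m + 6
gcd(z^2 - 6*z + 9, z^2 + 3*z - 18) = z - 3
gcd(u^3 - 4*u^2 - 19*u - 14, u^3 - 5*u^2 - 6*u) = u + 1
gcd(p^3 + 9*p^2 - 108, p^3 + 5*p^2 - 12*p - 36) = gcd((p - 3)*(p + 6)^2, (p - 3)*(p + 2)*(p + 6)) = p^2 + 3*p - 18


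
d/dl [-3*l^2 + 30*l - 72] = 30 - 6*l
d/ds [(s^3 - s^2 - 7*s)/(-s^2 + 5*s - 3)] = (-s^4 + 10*s^3 - 21*s^2 + 6*s + 21)/(s^4 - 10*s^3 + 31*s^2 - 30*s + 9)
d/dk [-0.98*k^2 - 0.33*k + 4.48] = -1.96*k - 0.33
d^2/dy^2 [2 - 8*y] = 0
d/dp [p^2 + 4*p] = 2*p + 4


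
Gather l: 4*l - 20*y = 4*l - 20*y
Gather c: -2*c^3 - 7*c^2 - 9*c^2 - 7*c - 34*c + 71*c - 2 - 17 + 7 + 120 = -2*c^3 - 16*c^2 + 30*c + 108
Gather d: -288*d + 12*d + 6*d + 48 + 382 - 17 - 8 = 405 - 270*d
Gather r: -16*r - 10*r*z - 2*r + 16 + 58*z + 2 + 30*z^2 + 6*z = r*(-10*z - 18) + 30*z^2 + 64*z + 18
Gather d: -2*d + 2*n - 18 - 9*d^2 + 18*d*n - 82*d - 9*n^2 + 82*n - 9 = -9*d^2 + d*(18*n - 84) - 9*n^2 + 84*n - 27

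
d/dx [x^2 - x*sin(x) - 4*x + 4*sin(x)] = -x*cos(x) + 2*x - sin(x) + 4*cos(x) - 4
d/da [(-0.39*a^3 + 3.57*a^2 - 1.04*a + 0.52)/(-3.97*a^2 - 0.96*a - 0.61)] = (1.5483*a^4 + 0.748799999999999*a^3 - 6.8423*a^2 - 0.226599999999999*a + 1.1336)/(15.7609*a^4 + 7.6224*a^3 + 5.765*a^2 + 1.1712*a + 0.3721)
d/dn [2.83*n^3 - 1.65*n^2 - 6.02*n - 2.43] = 8.49*n^2 - 3.3*n - 6.02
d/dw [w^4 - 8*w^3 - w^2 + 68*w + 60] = 4*w^3 - 24*w^2 - 2*w + 68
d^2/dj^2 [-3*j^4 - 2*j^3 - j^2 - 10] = -36*j^2 - 12*j - 2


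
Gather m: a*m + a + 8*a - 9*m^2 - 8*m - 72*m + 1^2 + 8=9*a - 9*m^2 + m*(a - 80) + 9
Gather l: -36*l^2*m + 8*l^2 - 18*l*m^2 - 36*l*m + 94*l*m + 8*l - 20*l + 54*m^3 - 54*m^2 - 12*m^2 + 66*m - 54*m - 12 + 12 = l^2*(8 - 36*m) + l*(-18*m^2 + 58*m - 12) + 54*m^3 - 66*m^2 + 12*m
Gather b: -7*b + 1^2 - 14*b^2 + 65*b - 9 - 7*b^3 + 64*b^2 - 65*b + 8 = -7*b^3 + 50*b^2 - 7*b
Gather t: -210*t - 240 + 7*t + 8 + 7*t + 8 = -196*t - 224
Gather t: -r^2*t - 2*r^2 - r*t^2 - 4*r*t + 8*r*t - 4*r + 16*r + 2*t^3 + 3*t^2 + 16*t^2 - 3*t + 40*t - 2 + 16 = -2*r^2 + 12*r + 2*t^3 + t^2*(19 - r) + t*(-r^2 + 4*r + 37) + 14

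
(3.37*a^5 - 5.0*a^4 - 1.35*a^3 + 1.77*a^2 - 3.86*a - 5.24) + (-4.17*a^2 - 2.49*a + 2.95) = 3.37*a^5 - 5.0*a^4 - 1.35*a^3 - 2.4*a^2 - 6.35*a - 2.29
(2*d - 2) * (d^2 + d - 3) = 2*d^3 - 8*d + 6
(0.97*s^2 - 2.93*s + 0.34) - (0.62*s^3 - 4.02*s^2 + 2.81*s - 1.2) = -0.62*s^3 + 4.99*s^2 - 5.74*s + 1.54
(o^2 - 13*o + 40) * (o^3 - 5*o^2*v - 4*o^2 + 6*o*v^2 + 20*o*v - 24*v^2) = o^5 - 5*o^4*v - 17*o^4 + 6*o^3*v^2 + 85*o^3*v + 92*o^3 - 102*o^2*v^2 - 460*o^2*v - 160*o^2 + 552*o*v^2 + 800*o*v - 960*v^2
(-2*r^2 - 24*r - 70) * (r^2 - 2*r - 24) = -2*r^4 - 20*r^3 + 26*r^2 + 716*r + 1680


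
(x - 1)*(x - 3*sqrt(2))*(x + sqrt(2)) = x^3 - 2*sqrt(2)*x^2 - x^2 - 6*x + 2*sqrt(2)*x + 6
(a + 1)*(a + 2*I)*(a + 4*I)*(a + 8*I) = a^4 + a^3 + 14*I*a^3 - 56*a^2 + 14*I*a^2 - 56*a - 64*I*a - 64*I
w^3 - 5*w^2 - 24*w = w*(w - 8)*(w + 3)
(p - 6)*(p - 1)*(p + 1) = p^3 - 6*p^2 - p + 6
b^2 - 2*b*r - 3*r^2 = (b - 3*r)*(b + r)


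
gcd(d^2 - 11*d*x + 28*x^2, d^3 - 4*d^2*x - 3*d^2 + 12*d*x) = -d + 4*x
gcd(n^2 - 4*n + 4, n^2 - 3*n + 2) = n - 2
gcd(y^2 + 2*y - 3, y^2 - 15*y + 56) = 1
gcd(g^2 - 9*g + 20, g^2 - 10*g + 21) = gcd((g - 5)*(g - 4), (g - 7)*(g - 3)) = 1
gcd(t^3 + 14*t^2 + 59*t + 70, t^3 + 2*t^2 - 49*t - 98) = t^2 + 9*t + 14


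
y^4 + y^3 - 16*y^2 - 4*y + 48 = (y - 3)*(y - 2)*(y + 2)*(y + 4)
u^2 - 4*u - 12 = (u - 6)*(u + 2)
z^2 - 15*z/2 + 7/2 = (z - 7)*(z - 1/2)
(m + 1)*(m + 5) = m^2 + 6*m + 5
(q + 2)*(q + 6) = q^2 + 8*q + 12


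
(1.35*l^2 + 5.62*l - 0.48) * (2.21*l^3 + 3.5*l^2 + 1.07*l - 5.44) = 2.9835*l^5 + 17.1452*l^4 + 20.0537*l^3 - 3.0106*l^2 - 31.0864*l + 2.6112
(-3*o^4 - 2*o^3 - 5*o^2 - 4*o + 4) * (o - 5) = -3*o^5 + 13*o^4 + 5*o^3 + 21*o^2 + 24*o - 20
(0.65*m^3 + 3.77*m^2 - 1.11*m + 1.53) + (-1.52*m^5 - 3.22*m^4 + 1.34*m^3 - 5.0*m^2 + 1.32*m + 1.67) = -1.52*m^5 - 3.22*m^4 + 1.99*m^3 - 1.23*m^2 + 0.21*m + 3.2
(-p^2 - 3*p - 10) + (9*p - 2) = -p^2 + 6*p - 12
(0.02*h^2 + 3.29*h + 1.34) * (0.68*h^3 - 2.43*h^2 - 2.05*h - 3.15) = 0.0136*h^5 + 2.1886*h^4 - 7.1245*h^3 - 10.0637*h^2 - 13.1105*h - 4.221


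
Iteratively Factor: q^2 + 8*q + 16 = (q + 4)*(q + 4)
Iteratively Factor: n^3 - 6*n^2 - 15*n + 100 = (n + 4)*(n^2 - 10*n + 25) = (n - 5)*(n + 4)*(n - 5)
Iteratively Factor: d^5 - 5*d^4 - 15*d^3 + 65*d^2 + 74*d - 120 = (d + 2)*(d^4 - 7*d^3 - d^2 + 67*d - 60) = (d - 1)*(d + 2)*(d^3 - 6*d^2 - 7*d + 60) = (d - 5)*(d - 1)*(d + 2)*(d^2 - d - 12) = (d - 5)*(d - 1)*(d + 2)*(d + 3)*(d - 4)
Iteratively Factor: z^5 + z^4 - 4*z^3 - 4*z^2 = (z)*(z^4 + z^3 - 4*z^2 - 4*z) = z*(z - 2)*(z^3 + 3*z^2 + 2*z) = z^2*(z - 2)*(z^2 + 3*z + 2) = z^2*(z - 2)*(z + 2)*(z + 1)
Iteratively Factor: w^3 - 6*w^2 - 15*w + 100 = (w + 4)*(w^2 - 10*w + 25) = (w - 5)*(w + 4)*(w - 5)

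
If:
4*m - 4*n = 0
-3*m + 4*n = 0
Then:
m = 0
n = 0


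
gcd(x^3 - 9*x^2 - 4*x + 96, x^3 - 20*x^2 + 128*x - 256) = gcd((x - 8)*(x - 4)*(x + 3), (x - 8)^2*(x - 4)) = x^2 - 12*x + 32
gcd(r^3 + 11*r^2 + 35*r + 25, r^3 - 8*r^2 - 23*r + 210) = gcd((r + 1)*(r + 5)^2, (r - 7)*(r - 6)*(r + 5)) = r + 5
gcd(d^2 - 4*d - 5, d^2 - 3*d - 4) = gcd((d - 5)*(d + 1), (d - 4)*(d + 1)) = d + 1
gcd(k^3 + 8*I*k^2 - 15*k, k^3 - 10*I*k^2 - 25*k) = k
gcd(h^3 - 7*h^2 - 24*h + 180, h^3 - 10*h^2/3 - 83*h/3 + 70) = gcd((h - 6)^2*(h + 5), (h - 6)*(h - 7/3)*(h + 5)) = h^2 - h - 30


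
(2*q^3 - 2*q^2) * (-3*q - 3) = -6*q^4 + 6*q^2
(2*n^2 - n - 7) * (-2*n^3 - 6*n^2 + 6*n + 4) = -4*n^5 - 10*n^4 + 32*n^3 + 44*n^2 - 46*n - 28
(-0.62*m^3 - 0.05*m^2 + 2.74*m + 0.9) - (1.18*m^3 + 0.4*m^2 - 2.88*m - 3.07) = -1.8*m^3 - 0.45*m^2 + 5.62*m + 3.97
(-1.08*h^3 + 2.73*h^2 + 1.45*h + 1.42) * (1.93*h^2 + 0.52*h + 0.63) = -2.0844*h^5 + 4.7073*h^4 + 3.5377*h^3 + 5.2145*h^2 + 1.6519*h + 0.8946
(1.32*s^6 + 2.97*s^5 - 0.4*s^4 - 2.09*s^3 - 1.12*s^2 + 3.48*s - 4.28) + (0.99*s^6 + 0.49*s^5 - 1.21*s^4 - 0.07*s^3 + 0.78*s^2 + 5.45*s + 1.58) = 2.31*s^6 + 3.46*s^5 - 1.61*s^4 - 2.16*s^3 - 0.34*s^2 + 8.93*s - 2.7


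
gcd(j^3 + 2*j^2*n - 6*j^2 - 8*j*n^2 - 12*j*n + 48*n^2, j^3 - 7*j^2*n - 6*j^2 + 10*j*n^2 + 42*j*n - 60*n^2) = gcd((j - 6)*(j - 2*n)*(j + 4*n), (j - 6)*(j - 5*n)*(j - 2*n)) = j^2 - 2*j*n - 6*j + 12*n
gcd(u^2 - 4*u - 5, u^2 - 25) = u - 5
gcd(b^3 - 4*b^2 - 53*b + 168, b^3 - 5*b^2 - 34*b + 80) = b - 8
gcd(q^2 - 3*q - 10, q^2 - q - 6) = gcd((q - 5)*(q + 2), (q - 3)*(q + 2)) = q + 2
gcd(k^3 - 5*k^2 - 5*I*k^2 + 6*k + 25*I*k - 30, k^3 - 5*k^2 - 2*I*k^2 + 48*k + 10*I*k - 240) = k - 5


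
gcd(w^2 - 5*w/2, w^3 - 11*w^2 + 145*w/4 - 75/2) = w - 5/2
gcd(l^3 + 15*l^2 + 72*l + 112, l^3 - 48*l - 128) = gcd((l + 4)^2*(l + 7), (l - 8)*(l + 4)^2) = l^2 + 8*l + 16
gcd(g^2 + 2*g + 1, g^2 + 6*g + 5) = g + 1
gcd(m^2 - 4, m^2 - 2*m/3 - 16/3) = m + 2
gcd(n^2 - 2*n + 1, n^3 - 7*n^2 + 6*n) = n - 1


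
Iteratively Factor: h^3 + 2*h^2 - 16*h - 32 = (h + 2)*(h^2 - 16) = (h - 4)*(h + 2)*(h + 4)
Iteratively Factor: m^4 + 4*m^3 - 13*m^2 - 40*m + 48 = (m - 3)*(m^3 + 7*m^2 + 8*m - 16) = (m - 3)*(m + 4)*(m^2 + 3*m - 4) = (m - 3)*(m - 1)*(m + 4)*(m + 4)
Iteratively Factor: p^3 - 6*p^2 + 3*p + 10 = (p - 2)*(p^2 - 4*p - 5) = (p - 5)*(p - 2)*(p + 1)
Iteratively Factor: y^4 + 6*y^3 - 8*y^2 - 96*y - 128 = (y + 2)*(y^3 + 4*y^2 - 16*y - 64) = (y - 4)*(y + 2)*(y^2 + 8*y + 16) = (y - 4)*(y + 2)*(y + 4)*(y + 4)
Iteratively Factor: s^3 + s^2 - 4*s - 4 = (s + 1)*(s^2 - 4) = (s - 2)*(s + 1)*(s + 2)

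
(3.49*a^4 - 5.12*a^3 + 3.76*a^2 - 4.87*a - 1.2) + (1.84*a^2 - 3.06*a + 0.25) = 3.49*a^4 - 5.12*a^3 + 5.6*a^2 - 7.93*a - 0.95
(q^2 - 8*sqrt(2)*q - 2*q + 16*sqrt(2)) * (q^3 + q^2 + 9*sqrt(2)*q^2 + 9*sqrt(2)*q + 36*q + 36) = q^5 - q^4 + sqrt(2)*q^4 - 110*q^3 - sqrt(2)*q^3 - 290*sqrt(2)*q^2 + 108*q^2 + 216*q + 288*sqrt(2)*q + 576*sqrt(2)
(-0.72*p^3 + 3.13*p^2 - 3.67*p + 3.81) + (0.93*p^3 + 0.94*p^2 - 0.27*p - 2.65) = 0.21*p^3 + 4.07*p^2 - 3.94*p + 1.16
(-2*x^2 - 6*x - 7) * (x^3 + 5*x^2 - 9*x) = -2*x^5 - 16*x^4 - 19*x^3 + 19*x^2 + 63*x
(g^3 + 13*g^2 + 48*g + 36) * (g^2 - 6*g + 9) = g^5 + 7*g^4 - 21*g^3 - 135*g^2 + 216*g + 324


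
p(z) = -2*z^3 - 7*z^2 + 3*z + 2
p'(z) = -6*z^2 - 14*z + 3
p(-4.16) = 12.36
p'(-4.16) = -42.59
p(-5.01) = 62.77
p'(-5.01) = -77.46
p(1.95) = -33.60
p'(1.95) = -47.12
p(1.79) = -26.53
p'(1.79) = -41.28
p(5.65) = -565.23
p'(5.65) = -267.64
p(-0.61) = -1.98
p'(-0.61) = 9.31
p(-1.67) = -13.22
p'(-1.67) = 9.65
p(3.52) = -161.40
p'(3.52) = -120.62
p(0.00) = 2.00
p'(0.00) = 3.00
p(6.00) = -664.00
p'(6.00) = -297.00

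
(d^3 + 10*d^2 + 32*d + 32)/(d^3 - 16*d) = (d^2 + 6*d + 8)/(d*(d - 4))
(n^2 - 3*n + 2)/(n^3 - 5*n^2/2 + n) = 2*(n - 1)/(n*(2*n - 1))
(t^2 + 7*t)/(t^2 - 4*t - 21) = t*(t + 7)/(t^2 - 4*t - 21)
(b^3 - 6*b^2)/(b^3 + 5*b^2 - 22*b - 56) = b^2*(b - 6)/(b^3 + 5*b^2 - 22*b - 56)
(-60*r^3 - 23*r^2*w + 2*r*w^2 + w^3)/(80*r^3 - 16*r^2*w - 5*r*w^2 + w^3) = (-3*r - w)/(4*r - w)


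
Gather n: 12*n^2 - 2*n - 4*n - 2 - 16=12*n^2 - 6*n - 18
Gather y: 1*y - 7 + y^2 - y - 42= y^2 - 49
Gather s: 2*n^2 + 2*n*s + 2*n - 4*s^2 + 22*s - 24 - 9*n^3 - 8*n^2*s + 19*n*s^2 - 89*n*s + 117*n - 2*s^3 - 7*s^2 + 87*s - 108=-9*n^3 + 2*n^2 + 119*n - 2*s^3 + s^2*(19*n - 11) + s*(-8*n^2 - 87*n + 109) - 132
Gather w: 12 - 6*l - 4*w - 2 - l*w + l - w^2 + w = -5*l - w^2 + w*(-l - 3) + 10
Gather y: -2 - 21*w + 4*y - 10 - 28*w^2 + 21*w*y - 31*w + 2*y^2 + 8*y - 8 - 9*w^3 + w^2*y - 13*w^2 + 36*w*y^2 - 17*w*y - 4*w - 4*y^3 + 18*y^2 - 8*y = -9*w^3 - 41*w^2 - 56*w - 4*y^3 + y^2*(36*w + 20) + y*(w^2 + 4*w + 4) - 20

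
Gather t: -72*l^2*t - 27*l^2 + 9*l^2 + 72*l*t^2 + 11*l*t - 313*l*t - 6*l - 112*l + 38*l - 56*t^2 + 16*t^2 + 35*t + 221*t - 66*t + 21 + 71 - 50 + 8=-18*l^2 - 80*l + t^2*(72*l - 40) + t*(-72*l^2 - 302*l + 190) + 50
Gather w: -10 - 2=-12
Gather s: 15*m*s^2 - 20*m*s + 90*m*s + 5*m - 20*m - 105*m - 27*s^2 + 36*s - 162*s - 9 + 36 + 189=-120*m + s^2*(15*m - 27) + s*(70*m - 126) + 216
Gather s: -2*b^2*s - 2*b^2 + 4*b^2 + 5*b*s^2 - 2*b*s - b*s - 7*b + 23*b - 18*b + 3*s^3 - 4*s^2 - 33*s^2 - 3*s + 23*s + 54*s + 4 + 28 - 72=2*b^2 - 2*b + 3*s^3 + s^2*(5*b - 37) + s*(-2*b^2 - 3*b + 74) - 40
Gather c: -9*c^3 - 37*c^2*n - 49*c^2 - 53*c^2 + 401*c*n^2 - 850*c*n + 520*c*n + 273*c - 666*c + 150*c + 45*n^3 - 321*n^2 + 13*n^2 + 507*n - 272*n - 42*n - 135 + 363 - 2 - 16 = -9*c^3 + c^2*(-37*n - 102) + c*(401*n^2 - 330*n - 243) + 45*n^3 - 308*n^2 + 193*n + 210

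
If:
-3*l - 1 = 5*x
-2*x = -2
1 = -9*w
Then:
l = -2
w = -1/9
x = 1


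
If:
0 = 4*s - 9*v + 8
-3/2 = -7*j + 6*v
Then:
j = 6*v/7 + 3/14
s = 9*v/4 - 2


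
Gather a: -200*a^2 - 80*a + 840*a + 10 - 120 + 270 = -200*a^2 + 760*a + 160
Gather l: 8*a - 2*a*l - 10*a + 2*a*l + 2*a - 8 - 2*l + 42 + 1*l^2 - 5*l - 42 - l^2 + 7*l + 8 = 0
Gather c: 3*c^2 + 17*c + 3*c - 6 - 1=3*c^2 + 20*c - 7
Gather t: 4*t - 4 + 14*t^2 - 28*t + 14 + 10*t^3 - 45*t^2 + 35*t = 10*t^3 - 31*t^2 + 11*t + 10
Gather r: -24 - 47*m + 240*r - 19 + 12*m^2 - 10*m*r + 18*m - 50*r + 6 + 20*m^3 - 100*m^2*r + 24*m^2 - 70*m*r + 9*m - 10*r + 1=20*m^3 + 36*m^2 - 20*m + r*(-100*m^2 - 80*m + 180) - 36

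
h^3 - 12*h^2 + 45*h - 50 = (h - 5)^2*(h - 2)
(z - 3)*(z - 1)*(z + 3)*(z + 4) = z^4 + 3*z^3 - 13*z^2 - 27*z + 36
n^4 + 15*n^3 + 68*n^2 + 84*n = n*(n + 2)*(n + 6)*(n + 7)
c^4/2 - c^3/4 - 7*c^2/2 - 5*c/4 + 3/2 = (c/2 + 1)*(c - 3)*(c - 1/2)*(c + 1)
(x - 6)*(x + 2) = x^2 - 4*x - 12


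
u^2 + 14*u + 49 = (u + 7)^2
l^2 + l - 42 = (l - 6)*(l + 7)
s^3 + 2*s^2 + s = s*(s + 1)^2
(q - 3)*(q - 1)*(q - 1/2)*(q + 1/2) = q^4 - 4*q^3 + 11*q^2/4 + q - 3/4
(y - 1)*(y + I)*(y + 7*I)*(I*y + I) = I*y^4 - 8*y^3 - 8*I*y^2 + 8*y + 7*I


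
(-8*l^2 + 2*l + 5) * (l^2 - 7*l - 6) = -8*l^4 + 58*l^3 + 39*l^2 - 47*l - 30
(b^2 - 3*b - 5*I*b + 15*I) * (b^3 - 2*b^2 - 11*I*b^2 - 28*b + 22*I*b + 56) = b^5 - 5*b^4 - 16*I*b^4 - 77*b^3 + 80*I*b^3 + 415*b^2 + 44*I*b^2 - 498*b - 700*I*b + 840*I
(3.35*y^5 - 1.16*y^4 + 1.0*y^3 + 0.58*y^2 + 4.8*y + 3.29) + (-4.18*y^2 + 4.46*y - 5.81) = 3.35*y^5 - 1.16*y^4 + 1.0*y^3 - 3.6*y^2 + 9.26*y - 2.52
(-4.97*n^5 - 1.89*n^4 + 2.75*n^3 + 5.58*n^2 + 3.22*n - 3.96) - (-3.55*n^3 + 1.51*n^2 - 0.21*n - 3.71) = -4.97*n^5 - 1.89*n^4 + 6.3*n^3 + 4.07*n^2 + 3.43*n - 0.25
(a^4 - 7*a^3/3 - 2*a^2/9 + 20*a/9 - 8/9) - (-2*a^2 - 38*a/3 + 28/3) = a^4 - 7*a^3/3 + 16*a^2/9 + 134*a/9 - 92/9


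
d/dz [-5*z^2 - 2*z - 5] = -10*z - 2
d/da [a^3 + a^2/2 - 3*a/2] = 3*a^2 + a - 3/2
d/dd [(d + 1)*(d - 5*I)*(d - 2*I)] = 3*d^2 + d*(2 - 14*I) - 10 - 7*I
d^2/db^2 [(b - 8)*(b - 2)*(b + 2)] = 6*b - 16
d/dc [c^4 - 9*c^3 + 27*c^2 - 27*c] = 4*c^3 - 27*c^2 + 54*c - 27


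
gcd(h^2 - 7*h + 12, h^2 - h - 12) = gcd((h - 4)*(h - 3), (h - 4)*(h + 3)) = h - 4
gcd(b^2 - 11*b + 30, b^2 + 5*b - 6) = 1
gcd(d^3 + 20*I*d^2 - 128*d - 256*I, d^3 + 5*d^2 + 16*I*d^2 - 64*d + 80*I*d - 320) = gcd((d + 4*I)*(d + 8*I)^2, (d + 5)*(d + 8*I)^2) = d^2 + 16*I*d - 64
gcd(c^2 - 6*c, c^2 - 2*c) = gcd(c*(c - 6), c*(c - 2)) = c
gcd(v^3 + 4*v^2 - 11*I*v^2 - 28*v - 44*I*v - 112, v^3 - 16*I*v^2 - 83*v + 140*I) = v^2 - 11*I*v - 28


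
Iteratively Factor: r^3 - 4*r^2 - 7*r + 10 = (r - 1)*(r^2 - 3*r - 10) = (r - 5)*(r - 1)*(r + 2)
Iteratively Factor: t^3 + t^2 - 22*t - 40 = (t + 2)*(t^2 - t - 20) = (t + 2)*(t + 4)*(t - 5)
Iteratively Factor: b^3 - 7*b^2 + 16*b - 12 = (b - 2)*(b^2 - 5*b + 6) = (b - 2)^2*(b - 3)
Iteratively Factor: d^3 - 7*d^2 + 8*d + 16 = (d - 4)*(d^2 - 3*d - 4) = (d - 4)*(d + 1)*(d - 4)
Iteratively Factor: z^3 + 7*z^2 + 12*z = (z + 4)*(z^2 + 3*z) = (z + 3)*(z + 4)*(z)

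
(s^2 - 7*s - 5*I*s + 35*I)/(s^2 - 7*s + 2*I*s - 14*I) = (s - 5*I)/(s + 2*I)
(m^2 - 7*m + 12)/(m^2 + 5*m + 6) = (m^2 - 7*m + 12)/(m^2 + 5*m + 6)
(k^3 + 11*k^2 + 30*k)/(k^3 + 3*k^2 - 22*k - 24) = k*(k + 5)/(k^2 - 3*k - 4)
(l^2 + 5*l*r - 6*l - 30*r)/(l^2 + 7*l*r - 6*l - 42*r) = (l + 5*r)/(l + 7*r)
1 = 1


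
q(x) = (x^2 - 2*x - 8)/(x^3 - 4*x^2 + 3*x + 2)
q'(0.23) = 1.17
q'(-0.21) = 23.81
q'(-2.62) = 0.07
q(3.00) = -2.50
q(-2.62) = -0.08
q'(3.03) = 8.30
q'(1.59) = -38.54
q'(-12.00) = 0.00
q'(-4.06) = 0.00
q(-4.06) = -0.12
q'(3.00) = 9.50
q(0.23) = -3.38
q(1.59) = -12.77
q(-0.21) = -6.36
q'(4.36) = 0.19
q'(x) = (2*x - 2)/(x^3 - 4*x^2 + 3*x + 2) + (-3*x^2 + 8*x - 3)*(x^2 - 2*x - 8)/(x^3 - 4*x^2 + 3*x + 2)^2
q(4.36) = 0.10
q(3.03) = -2.23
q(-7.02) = -0.10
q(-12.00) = -0.07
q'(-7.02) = -0.01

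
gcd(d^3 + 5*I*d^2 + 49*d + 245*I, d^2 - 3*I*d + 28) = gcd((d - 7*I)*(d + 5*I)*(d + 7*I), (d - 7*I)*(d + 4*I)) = d - 7*I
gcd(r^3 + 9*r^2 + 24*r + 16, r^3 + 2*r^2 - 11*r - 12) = r^2 + 5*r + 4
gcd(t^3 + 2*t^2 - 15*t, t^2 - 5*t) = t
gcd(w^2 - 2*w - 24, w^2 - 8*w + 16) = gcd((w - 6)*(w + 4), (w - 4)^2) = 1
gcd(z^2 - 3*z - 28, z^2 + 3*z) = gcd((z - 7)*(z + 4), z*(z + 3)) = 1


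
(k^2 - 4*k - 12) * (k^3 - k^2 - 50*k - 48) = k^5 - 5*k^4 - 58*k^3 + 164*k^2 + 792*k + 576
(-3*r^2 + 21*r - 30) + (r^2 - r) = -2*r^2 + 20*r - 30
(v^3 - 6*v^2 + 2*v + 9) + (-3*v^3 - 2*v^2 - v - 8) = -2*v^3 - 8*v^2 + v + 1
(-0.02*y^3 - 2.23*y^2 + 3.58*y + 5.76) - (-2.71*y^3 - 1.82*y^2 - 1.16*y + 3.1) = 2.69*y^3 - 0.41*y^2 + 4.74*y + 2.66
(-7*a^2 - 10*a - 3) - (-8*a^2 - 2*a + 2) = a^2 - 8*a - 5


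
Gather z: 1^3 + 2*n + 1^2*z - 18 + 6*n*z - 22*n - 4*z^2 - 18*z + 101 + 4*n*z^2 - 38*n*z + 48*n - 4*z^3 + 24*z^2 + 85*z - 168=28*n - 4*z^3 + z^2*(4*n + 20) + z*(68 - 32*n) - 84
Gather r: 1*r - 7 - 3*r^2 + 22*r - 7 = -3*r^2 + 23*r - 14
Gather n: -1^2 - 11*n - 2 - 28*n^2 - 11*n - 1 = -28*n^2 - 22*n - 4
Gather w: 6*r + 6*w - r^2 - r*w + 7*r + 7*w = -r^2 + 13*r + w*(13 - r)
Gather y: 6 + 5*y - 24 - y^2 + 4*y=-y^2 + 9*y - 18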